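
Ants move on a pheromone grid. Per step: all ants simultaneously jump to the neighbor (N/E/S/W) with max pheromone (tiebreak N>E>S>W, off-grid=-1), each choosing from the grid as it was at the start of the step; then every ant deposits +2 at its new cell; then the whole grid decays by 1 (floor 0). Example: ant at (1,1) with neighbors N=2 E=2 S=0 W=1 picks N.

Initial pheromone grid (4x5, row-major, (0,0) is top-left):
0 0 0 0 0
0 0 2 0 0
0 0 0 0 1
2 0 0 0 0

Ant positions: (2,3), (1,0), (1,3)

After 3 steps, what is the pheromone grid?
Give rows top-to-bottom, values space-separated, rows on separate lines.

After step 1: ants at (2,4),(0,0),(1,2)
  1 0 0 0 0
  0 0 3 0 0
  0 0 0 0 2
  1 0 0 0 0
After step 2: ants at (1,4),(0,1),(0,2)
  0 1 1 0 0
  0 0 2 0 1
  0 0 0 0 1
  0 0 0 0 0
After step 3: ants at (2,4),(0,2),(1,2)
  0 0 2 0 0
  0 0 3 0 0
  0 0 0 0 2
  0 0 0 0 0

0 0 2 0 0
0 0 3 0 0
0 0 0 0 2
0 0 0 0 0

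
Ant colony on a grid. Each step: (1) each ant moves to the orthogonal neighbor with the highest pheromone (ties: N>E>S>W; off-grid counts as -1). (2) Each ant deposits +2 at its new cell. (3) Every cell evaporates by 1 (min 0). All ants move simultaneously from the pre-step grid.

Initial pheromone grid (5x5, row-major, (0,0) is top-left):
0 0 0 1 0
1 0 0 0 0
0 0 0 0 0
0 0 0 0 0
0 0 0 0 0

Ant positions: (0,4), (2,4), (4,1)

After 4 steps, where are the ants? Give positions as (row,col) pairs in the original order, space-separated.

Step 1: ant0:(0,4)->W->(0,3) | ant1:(2,4)->N->(1,4) | ant2:(4,1)->N->(3,1)
  grid max=2 at (0,3)
Step 2: ant0:(0,3)->E->(0,4) | ant1:(1,4)->N->(0,4) | ant2:(3,1)->N->(2,1)
  grid max=3 at (0,4)
Step 3: ant0:(0,4)->W->(0,3) | ant1:(0,4)->W->(0,3) | ant2:(2,1)->N->(1,1)
  grid max=4 at (0,3)
Step 4: ant0:(0,3)->E->(0,4) | ant1:(0,3)->E->(0,4) | ant2:(1,1)->N->(0,1)
  grid max=5 at (0,4)

(0,4) (0,4) (0,1)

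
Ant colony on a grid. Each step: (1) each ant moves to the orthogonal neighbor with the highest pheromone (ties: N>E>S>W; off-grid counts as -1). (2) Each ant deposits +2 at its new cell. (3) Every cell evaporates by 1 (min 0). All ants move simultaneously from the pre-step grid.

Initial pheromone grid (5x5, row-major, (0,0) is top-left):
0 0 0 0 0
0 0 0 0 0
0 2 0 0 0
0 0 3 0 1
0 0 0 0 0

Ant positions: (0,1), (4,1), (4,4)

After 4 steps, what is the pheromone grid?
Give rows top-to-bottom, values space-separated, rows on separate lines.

After step 1: ants at (0,2),(3,1),(3,4)
  0 0 1 0 0
  0 0 0 0 0
  0 1 0 0 0
  0 1 2 0 2
  0 0 0 0 0
After step 2: ants at (0,3),(3,2),(2,4)
  0 0 0 1 0
  0 0 0 0 0
  0 0 0 0 1
  0 0 3 0 1
  0 0 0 0 0
After step 3: ants at (0,4),(2,2),(3,4)
  0 0 0 0 1
  0 0 0 0 0
  0 0 1 0 0
  0 0 2 0 2
  0 0 0 0 0
After step 4: ants at (1,4),(3,2),(2,4)
  0 0 0 0 0
  0 0 0 0 1
  0 0 0 0 1
  0 0 3 0 1
  0 0 0 0 0

0 0 0 0 0
0 0 0 0 1
0 0 0 0 1
0 0 3 0 1
0 0 0 0 0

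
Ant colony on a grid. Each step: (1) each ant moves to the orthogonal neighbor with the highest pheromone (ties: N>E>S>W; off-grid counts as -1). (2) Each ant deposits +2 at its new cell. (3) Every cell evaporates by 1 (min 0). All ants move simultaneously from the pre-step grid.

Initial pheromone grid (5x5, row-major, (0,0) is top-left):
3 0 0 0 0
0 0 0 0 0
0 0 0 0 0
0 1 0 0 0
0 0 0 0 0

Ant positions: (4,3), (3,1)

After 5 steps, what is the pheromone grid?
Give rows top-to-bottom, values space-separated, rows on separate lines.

After step 1: ants at (3,3),(2,1)
  2 0 0 0 0
  0 0 0 0 0
  0 1 0 0 0
  0 0 0 1 0
  0 0 0 0 0
After step 2: ants at (2,3),(1,1)
  1 0 0 0 0
  0 1 0 0 0
  0 0 0 1 0
  0 0 0 0 0
  0 0 0 0 0
After step 3: ants at (1,3),(0,1)
  0 1 0 0 0
  0 0 0 1 0
  0 0 0 0 0
  0 0 0 0 0
  0 0 0 0 0
After step 4: ants at (0,3),(0,2)
  0 0 1 1 0
  0 0 0 0 0
  0 0 0 0 0
  0 0 0 0 0
  0 0 0 0 0
After step 5: ants at (0,2),(0,3)
  0 0 2 2 0
  0 0 0 0 0
  0 0 0 0 0
  0 0 0 0 0
  0 0 0 0 0

0 0 2 2 0
0 0 0 0 0
0 0 0 0 0
0 0 0 0 0
0 0 0 0 0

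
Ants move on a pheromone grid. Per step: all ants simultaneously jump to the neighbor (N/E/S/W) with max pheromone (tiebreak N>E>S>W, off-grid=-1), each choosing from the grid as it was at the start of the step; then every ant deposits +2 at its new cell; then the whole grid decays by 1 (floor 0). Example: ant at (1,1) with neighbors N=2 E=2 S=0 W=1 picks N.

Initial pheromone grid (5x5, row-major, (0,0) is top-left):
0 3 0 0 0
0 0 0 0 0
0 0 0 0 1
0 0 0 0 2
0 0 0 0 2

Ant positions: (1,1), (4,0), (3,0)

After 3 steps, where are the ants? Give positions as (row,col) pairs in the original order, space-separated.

Step 1: ant0:(1,1)->N->(0,1) | ant1:(4,0)->N->(3,0) | ant2:(3,0)->N->(2,0)
  grid max=4 at (0,1)
Step 2: ant0:(0,1)->E->(0,2) | ant1:(3,0)->N->(2,0) | ant2:(2,0)->S->(3,0)
  grid max=3 at (0,1)
Step 3: ant0:(0,2)->W->(0,1) | ant1:(2,0)->S->(3,0) | ant2:(3,0)->N->(2,0)
  grid max=4 at (0,1)

(0,1) (3,0) (2,0)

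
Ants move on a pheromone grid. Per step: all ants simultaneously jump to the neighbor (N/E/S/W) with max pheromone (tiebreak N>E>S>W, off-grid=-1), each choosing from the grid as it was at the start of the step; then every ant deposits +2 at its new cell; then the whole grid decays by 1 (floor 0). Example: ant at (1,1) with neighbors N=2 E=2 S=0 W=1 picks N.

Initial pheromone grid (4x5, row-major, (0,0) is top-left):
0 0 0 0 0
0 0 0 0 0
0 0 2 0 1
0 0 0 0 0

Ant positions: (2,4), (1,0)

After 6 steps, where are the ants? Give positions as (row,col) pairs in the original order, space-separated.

Step 1: ant0:(2,4)->N->(1,4) | ant1:(1,0)->N->(0,0)
  grid max=1 at (0,0)
Step 2: ant0:(1,4)->N->(0,4) | ant1:(0,0)->E->(0,1)
  grid max=1 at (0,1)
Step 3: ant0:(0,4)->S->(1,4) | ant1:(0,1)->E->(0,2)
  grid max=1 at (0,2)
Step 4: ant0:(1,4)->N->(0,4) | ant1:(0,2)->E->(0,3)
  grid max=1 at (0,3)
Step 5: ant0:(0,4)->W->(0,3) | ant1:(0,3)->E->(0,4)
  grid max=2 at (0,3)
Step 6: ant0:(0,3)->E->(0,4) | ant1:(0,4)->W->(0,3)
  grid max=3 at (0,3)

(0,4) (0,3)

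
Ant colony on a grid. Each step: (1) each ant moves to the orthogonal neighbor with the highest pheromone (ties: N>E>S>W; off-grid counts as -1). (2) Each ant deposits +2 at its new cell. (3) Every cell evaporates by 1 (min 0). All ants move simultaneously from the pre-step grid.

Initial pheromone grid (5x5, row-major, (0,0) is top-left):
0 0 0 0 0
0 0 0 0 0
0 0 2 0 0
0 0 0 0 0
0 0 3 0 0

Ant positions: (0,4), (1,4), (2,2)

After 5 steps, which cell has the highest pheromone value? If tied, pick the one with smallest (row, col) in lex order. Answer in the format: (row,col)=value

Step 1: ant0:(0,4)->S->(1,4) | ant1:(1,4)->N->(0,4) | ant2:(2,2)->N->(1,2)
  grid max=2 at (4,2)
Step 2: ant0:(1,4)->N->(0,4) | ant1:(0,4)->S->(1,4) | ant2:(1,2)->S->(2,2)
  grid max=2 at (0,4)
Step 3: ant0:(0,4)->S->(1,4) | ant1:(1,4)->N->(0,4) | ant2:(2,2)->N->(1,2)
  grid max=3 at (0,4)
Step 4: ant0:(1,4)->N->(0,4) | ant1:(0,4)->S->(1,4) | ant2:(1,2)->S->(2,2)
  grid max=4 at (0,4)
Step 5: ant0:(0,4)->S->(1,4) | ant1:(1,4)->N->(0,4) | ant2:(2,2)->N->(1,2)
  grid max=5 at (0,4)
Final grid:
  0 0 0 0 5
  0 0 1 0 5
  0 0 1 0 0
  0 0 0 0 0
  0 0 0 0 0
Max pheromone 5 at (0,4)

Answer: (0,4)=5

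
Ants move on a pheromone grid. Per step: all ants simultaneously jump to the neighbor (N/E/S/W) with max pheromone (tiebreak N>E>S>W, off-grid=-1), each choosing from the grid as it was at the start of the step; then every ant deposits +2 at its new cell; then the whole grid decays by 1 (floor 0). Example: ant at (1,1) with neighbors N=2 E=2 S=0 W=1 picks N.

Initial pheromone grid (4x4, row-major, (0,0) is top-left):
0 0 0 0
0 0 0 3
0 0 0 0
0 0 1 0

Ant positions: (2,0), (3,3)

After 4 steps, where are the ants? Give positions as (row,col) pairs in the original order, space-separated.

Step 1: ant0:(2,0)->N->(1,0) | ant1:(3,3)->W->(3,2)
  grid max=2 at (1,3)
Step 2: ant0:(1,0)->N->(0,0) | ant1:(3,2)->N->(2,2)
  grid max=1 at (0,0)
Step 3: ant0:(0,0)->E->(0,1) | ant1:(2,2)->S->(3,2)
  grid max=2 at (3,2)
Step 4: ant0:(0,1)->E->(0,2) | ant1:(3,2)->N->(2,2)
  grid max=1 at (0,2)

(0,2) (2,2)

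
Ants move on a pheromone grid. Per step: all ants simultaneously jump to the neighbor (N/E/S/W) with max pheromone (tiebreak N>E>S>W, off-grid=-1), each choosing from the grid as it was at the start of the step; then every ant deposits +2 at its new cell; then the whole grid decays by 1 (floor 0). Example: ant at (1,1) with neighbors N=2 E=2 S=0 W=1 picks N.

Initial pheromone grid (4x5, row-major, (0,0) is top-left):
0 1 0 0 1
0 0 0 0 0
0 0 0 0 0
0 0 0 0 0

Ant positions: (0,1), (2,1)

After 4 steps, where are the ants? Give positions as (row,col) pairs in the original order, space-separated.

Step 1: ant0:(0,1)->E->(0,2) | ant1:(2,1)->N->(1,1)
  grid max=1 at (0,2)
Step 2: ant0:(0,2)->E->(0,3) | ant1:(1,1)->N->(0,1)
  grid max=1 at (0,1)
Step 3: ant0:(0,3)->E->(0,4) | ant1:(0,1)->E->(0,2)
  grid max=1 at (0,2)
Step 4: ant0:(0,4)->S->(1,4) | ant1:(0,2)->E->(0,3)
  grid max=1 at (0,3)

(1,4) (0,3)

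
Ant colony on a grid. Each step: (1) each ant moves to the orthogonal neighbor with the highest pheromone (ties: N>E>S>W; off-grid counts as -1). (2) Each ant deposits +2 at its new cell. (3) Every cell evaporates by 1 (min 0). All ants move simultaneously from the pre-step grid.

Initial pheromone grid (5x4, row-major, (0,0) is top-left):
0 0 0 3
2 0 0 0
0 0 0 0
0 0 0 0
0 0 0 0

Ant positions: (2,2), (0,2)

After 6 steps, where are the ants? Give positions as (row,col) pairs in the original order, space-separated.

Step 1: ant0:(2,2)->N->(1,2) | ant1:(0,2)->E->(0,3)
  grid max=4 at (0,3)
Step 2: ant0:(1,2)->N->(0,2) | ant1:(0,3)->S->(1,3)
  grid max=3 at (0,3)
Step 3: ant0:(0,2)->E->(0,3) | ant1:(1,3)->N->(0,3)
  grid max=6 at (0,3)
Step 4: ant0:(0,3)->S->(1,3) | ant1:(0,3)->S->(1,3)
  grid max=5 at (0,3)
Step 5: ant0:(1,3)->N->(0,3) | ant1:(1,3)->N->(0,3)
  grid max=8 at (0,3)
Step 6: ant0:(0,3)->S->(1,3) | ant1:(0,3)->S->(1,3)
  grid max=7 at (0,3)

(1,3) (1,3)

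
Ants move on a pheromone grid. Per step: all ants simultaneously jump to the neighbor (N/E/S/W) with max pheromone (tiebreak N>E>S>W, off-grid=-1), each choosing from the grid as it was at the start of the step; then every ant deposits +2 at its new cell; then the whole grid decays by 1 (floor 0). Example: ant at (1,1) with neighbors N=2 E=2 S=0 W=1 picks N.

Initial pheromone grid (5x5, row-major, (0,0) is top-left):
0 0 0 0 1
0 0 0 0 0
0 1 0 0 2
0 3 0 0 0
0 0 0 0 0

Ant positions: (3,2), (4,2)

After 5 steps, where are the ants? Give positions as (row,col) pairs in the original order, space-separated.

Step 1: ant0:(3,2)->W->(3,1) | ant1:(4,2)->N->(3,2)
  grid max=4 at (3,1)
Step 2: ant0:(3,1)->E->(3,2) | ant1:(3,2)->W->(3,1)
  grid max=5 at (3,1)
Step 3: ant0:(3,2)->W->(3,1) | ant1:(3,1)->E->(3,2)
  grid max=6 at (3,1)
Step 4: ant0:(3,1)->E->(3,2) | ant1:(3,2)->W->(3,1)
  grid max=7 at (3,1)
Step 5: ant0:(3,2)->W->(3,1) | ant1:(3,1)->E->(3,2)
  grid max=8 at (3,1)

(3,1) (3,2)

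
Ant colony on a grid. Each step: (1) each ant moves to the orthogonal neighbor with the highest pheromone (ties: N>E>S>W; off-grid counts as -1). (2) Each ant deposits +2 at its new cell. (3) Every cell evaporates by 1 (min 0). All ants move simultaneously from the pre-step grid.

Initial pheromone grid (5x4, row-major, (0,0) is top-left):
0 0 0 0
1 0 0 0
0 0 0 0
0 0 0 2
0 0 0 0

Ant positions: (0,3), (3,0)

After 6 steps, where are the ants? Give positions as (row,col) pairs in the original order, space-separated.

Step 1: ant0:(0,3)->S->(1,3) | ant1:(3,0)->N->(2,0)
  grid max=1 at (1,3)
Step 2: ant0:(1,3)->N->(0,3) | ant1:(2,0)->N->(1,0)
  grid max=1 at (0,3)
Step 3: ant0:(0,3)->S->(1,3) | ant1:(1,0)->N->(0,0)
  grid max=1 at (0,0)
Step 4: ant0:(1,3)->N->(0,3) | ant1:(0,0)->E->(0,1)
  grid max=1 at (0,1)
Step 5: ant0:(0,3)->S->(1,3) | ant1:(0,1)->E->(0,2)
  grid max=1 at (0,2)
Step 6: ant0:(1,3)->N->(0,3) | ant1:(0,2)->E->(0,3)
  grid max=3 at (0,3)

(0,3) (0,3)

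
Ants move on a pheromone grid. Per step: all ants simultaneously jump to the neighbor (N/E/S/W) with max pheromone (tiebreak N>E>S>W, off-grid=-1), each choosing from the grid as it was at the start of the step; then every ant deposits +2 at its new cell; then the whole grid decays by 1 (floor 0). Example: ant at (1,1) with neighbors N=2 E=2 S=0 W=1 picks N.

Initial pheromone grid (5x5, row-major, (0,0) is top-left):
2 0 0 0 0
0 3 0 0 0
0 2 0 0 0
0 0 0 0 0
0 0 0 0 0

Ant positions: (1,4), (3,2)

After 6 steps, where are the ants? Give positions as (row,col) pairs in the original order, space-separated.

Step 1: ant0:(1,4)->N->(0,4) | ant1:(3,2)->N->(2,2)
  grid max=2 at (1,1)
Step 2: ant0:(0,4)->S->(1,4) | ant1:(2,2)->W->(2,1)
  grid max=2 at (2,1)
Step 3: ant0:(1,4)->N->(0,4) | ant1:(2,1)->N->(1,1)
  grid max=2 at (1,1)
Step 4: ant0:(0,4)->S->(1,4) | ant1:(1,1)->S->(2,1)
  grid max=2 at (2,1)
Step 5: ant0:(1,4)->N->(0,4) | ant1:(2,1)->N->(1,1)
  grid max=2 at (1,1)
Step 6: ant0:(0,4)->S->(1,4) | ant1:(1,1)->S->(2,1)
  grid max=2 at (2,1)

(1,4) (2,1)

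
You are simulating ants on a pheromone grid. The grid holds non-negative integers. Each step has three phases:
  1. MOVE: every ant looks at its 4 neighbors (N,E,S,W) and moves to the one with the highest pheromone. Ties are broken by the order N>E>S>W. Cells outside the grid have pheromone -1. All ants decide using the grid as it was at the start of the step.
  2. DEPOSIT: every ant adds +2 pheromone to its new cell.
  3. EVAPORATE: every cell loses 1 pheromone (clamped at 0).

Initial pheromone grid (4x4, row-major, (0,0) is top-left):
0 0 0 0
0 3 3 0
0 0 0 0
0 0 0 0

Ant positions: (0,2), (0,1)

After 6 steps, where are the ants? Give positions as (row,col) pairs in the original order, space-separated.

Step 1: ant0:(0,2)->S->(1,2) | ant1:(0,1)->S->(1,1)
  grid max=4 at (1,1)
Step 2: ant0:(1,2)->W->(1,1) | ant1:(1,1)->E->(1,2)
  grid max=5 at (1,1)
Step 3: ant0:(1,1)->E->(1,2) | ant1:(1,2)->W->(1,1)
  grid max=6 at (1,1)
Step 4: ant0:(1,2)->W->(1,1) | ant1:(1,1)->E->(1,2)
  grid max=7 at (1,1)
Step 5: ant0:(1,1)->E->(1,2) | ant1:(1,2)->W->(1,1)
  grid max=8 at (1,1)
Step 6: ant0:(1,2)->W->(1,1) | ant1:(1,1)->E->(1,2)
  grid max=9 at (1,1)

(1,1) (1,2)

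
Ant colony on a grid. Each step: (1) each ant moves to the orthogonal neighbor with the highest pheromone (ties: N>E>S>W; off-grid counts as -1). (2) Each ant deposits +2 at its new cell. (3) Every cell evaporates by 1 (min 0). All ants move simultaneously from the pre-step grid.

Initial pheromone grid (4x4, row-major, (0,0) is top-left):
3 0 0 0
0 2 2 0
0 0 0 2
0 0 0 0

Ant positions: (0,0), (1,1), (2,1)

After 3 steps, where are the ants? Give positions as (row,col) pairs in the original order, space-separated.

Step 1: ant0:(0,0)->E->(0,1) | ant1:(1,1)->E->(1,2) | ant2:(2,1)->N->(1,1)
  grid max=3 at (1,1)
Step 2: ant0:(0,1)->S->(1,1) | ant1:(1,2)->W->(1,1) | ant2:(1,1)->E->(1,2)
  grid max=6 at (1,1)
Step 3: ant0:(1,1)->E->(1,2) | ant1:(1,1)->E->(1,2) | ant2:(1,2)->W->(1,1)
  grid max=7 at (1,1)

(1,2) (1,2) (1,1)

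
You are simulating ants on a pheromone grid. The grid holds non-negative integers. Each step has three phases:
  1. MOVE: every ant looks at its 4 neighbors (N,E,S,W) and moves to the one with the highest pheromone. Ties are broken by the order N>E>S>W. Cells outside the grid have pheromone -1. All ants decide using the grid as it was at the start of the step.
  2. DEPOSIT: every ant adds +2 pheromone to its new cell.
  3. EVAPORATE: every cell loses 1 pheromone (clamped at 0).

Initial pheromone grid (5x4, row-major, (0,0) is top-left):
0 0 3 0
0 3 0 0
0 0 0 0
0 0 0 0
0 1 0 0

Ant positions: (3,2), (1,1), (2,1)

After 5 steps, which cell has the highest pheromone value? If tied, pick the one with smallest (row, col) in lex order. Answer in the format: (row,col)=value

Step 1: ant0:(3,2)->N->(2,2) | ant1:(1,1)->N->(0,1) | ant2:(2,1)->N->(1,1)
  grid max=4 at (1,1)
Step 2: ant0:(2,2)->N->(1,2) | ant1:(0,1)->S->(1,1) | ant2:(1,1)->N->(0,1)
  grid max=5 at (1,1)
Step 3: ant0:(1,2)->W->(1,1) | ant1:(1,1)->N->(0,1) | ant2:(0,1)->S->(1,1)
  grid max=8 at (1,1)
Step 4: ant0:(1,1)->N->(0,1) | ant1:(0,1)->S->(1,1) | ant2:(1,1)->N->(0,1)
  grid max=9 at (1,1)
Step 5: ant0:(0,1)->S->(1,1) | ant1:(1,1)->N->(0,1) | ant2:(0,1)->S->(1,1)
  grid max=12 at (1,1)
Final grid:
  0 7 0 0
  0 12 0 0
  0 0 0 0
  0 0 0 0
  0 0 0 0
Max pheromone 12 at (1,1)

Answer: (1,1)=12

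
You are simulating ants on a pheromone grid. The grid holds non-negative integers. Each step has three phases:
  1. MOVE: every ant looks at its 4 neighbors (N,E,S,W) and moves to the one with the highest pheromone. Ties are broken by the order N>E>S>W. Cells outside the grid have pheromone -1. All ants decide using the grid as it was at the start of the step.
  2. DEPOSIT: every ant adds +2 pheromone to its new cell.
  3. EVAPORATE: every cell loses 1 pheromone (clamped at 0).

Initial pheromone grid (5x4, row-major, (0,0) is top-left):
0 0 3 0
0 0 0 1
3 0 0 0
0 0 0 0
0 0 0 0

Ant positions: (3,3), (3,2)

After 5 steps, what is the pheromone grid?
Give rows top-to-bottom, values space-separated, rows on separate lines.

After step 1: ants at (2,3),(2,2)
  0 0 2 0
  0 0 0 0
  2 0 1 1
  0 0 0 0
  0 0 0 0
After step 2: ants at (2,2),(2,3)
  0 0 1 0
  0 0 0 0
  1 0 2 2
  0 0 0 0
  0 0 0 0
After step 3: ants at (2,3),(2,2)
  0 0 0 0
  0 0 0 0
  0 0 3 3
  0 0 0 0
  0 0 0 0
After step 4: ants at (2,2),(2,3)
  0 0 0 0
  0 0 0 0
  0 0 4 4
  0 0 0 0
  0 0 0 0
After step 5: ants at (2,3),(2,2)
  0 0 0 0
  0 0 0 0
  0 0 5 5
  0 0 0 0
  0 0 0 0

0 0 0 0
0 0 0 0
0 0 5 5
0 0 0 0
0 0 0 0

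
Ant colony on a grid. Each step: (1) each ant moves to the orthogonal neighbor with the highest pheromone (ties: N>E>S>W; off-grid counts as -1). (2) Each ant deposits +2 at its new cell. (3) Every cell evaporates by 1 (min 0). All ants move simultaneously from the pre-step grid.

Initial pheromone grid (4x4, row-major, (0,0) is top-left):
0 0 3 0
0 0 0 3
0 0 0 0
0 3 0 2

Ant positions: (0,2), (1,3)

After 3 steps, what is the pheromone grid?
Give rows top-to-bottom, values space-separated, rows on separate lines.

After step 1: ants at (0,3),(0,3)
  0 0 2 3
  0 0 0 2
  0 0 0 0
  0 2 0 1
After step 2: ants at (1,3),(1,3)
  0 0 1 2
  0 0 0 5
  0 0 0 0
  0 1 0 0
After step 3: ants at (0,3),(0,3)
  0 0 0 5
  0 0 0 4
  0 0 0 0
  0 0 0 0

0 0 0 5
0 0 0 4
0 0 0 0
0 0 0 0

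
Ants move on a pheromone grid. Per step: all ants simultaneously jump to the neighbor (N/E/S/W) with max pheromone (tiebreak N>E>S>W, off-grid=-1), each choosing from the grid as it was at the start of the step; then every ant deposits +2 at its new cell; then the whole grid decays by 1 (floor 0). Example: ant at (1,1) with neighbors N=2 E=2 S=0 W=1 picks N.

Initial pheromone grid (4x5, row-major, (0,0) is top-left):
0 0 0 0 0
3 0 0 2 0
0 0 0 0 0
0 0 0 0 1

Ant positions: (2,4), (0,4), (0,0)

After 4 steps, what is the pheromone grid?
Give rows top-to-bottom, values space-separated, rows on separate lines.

After step 1: ants at (3,4),(1,4),(1,0)
  0 0 0 0 0
  4 0 0 1 1
  0 0 0 0 0
  0 0 0 0 2
After step 2: ants at (2,4),(1,3),(0,0)
  1 0 0 0 0
  3 0 0 2 0
  0 0 0 0 1
  0 0 0 0 1
After step 3: ants at (3,4),(0,3),(1,0)
  0 0 0 1 0
  4 0 0 1 0
  0 0 0 0 0
  0 0 0 0 2
After step 4: ants at (2,4),(1,3),(0,0)
  1 0 0 0 0
  3 0 0 2 0
  0 0 0 0 1
  0 0 0 0 1

1 0 0 0 0
3 0 0 2 0
0 0 0 0 1
0 0 0 0 1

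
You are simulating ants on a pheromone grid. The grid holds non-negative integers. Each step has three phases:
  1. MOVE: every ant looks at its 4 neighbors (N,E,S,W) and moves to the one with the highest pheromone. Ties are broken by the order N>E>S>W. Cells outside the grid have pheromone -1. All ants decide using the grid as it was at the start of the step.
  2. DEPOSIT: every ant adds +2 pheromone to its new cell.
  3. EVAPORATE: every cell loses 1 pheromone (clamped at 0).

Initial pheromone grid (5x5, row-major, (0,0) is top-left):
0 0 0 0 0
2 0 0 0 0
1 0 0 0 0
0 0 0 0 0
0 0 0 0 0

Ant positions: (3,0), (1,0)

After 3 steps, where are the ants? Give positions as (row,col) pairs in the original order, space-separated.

Step 1: ant0:(3,0)->N->(2,0) | ant1:(1,0)->S->(2,0)
  grid max=4 at (2,0)
Step 2: ant0:(2,0)->N->(1,0) | ant1:(2,0)->N->(1,0)
  grid max=4 at (1,0)
Step 3: ant0:(1,0)->S->(2,0) | ant1:(1,0)->S->(2,0)
  grid max=6 at (2,0)

(2,0) (2,0)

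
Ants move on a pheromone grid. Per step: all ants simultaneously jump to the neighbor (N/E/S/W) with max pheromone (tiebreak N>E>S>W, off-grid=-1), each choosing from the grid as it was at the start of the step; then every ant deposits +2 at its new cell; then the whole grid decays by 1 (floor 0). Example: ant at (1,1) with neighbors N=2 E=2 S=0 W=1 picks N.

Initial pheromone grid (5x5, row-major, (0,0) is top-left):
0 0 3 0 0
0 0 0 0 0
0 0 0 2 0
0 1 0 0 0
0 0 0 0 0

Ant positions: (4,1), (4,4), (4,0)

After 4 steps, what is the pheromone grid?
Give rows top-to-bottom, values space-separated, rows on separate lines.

After step 1: ants at (3,1),(3,4),(3,0)
  0 0 2 0 0
  0 0 0 0 0
  0 0 0 1 0
  1 2 0 0 1
  0 0 0 0 0
After step 2: ants at (3,0),(2,4),(3,1)
  0 0 1 0 0
  0 0 0 0 0
  0 0 0 0 1
  2 3 0 0 0
  0 0 0 0 0
After step 3: ants at (3,1),(1,4),(3,0)
  0 0 0 0 0
  0 0 0 0 1
  0 0 0 0 0
  3 4 0 0 0
  0 0 0 0 0
After step 4: ants at (3,0),(0,4),(3,1)
  0 0 0 0 1
  0 0 0 0 0
  0 0 0 0 0
  4 5 0 0 0
  0 0 0 0 0

0 0 0 0 1
0 0 0 0 0
0 0 0 0 0
4 5 0 0 0
0 0 0 0 0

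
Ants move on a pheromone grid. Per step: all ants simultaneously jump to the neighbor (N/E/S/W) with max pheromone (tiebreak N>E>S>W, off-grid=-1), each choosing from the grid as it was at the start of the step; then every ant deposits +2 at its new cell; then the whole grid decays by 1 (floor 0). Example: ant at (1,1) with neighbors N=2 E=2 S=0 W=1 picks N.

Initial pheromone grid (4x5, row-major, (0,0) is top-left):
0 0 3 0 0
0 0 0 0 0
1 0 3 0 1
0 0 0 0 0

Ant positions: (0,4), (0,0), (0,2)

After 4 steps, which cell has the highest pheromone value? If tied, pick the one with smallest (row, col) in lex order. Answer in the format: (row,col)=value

Step 1: ant0:(0,4)->S->(1,4) | ant1:(0,0)->E->(0,1) | ant2:(0,2)->E->(0,3)
  grid max=2 at (0,2)
Step 2: ant0:(1,4)->N->(0,4) | ant1:(0,1)->E->(0,2) | ant2:(0,3)->W->(0,2)
  grid max=5 at (0,2)
Step 3: ant0:(0,4)->S->(1,4) | ant1:(0,2)->E->(0,3) | ant2:(0,2)->E->(0,3)
  grid max=4 at (0,2)
Step 4: ant0:(1,4)->N->(0,4) | ant1:(0,3)->W->(0,2) | ant2:(0,3)->W->(0,2)
  grid max=7 at (0,2)
Final grid:
  0 0 7 2 1
  0 0 0 0 0
  0 0 0 0 0
  0 0 0 0 0
Max pheromone 7 at (0,2)

Answer: (0,2)=7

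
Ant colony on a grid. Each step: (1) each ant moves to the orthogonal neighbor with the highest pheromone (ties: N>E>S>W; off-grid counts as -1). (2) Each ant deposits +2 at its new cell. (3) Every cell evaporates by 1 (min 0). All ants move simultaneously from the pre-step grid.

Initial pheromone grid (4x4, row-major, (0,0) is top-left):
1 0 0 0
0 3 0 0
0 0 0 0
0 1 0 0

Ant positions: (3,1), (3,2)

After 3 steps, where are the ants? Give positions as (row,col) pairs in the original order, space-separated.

Step 1: ant0:(3,1)->N->(2,1) | ant1:(3,2)->W->(3,1)
  grid max=2 at (1,1)
Step 2: ant0:(2,1)->N->(1,1) | ant1:(3,1)->N->(2,1)
  grid max=3 at (1,1)
Step 3: ant0:(1,1)->S->(2,1) | ant1:(2,1)->N->(1,1)
  grid max=4 at (1,1)

(2,1) (1,1)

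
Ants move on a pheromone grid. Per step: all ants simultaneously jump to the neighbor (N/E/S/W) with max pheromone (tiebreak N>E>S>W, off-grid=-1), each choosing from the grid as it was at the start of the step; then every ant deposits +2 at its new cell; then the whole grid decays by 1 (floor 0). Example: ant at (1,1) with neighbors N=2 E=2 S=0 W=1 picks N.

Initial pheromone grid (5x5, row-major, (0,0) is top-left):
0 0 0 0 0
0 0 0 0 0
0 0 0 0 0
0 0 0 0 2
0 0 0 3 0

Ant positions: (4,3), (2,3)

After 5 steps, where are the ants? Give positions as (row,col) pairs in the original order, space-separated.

Step 1: ant0:(4,3)->N->(3,3) | ant1:(2,3)->N->(1,3)
  grid max=2 at (4,3)
Step 2: ant0:(3,3)->S->(4,3) | ant1:(1,3)->N->(0,3)
  grid max=3 at (4,3)
Step 3: ant0:(4,3)->N->(3,3) | ant1:(0,3)->E->(0,4)
  grid max=2 at (4,3)
Step 4: ant0:(3,3)->S->(4,3) | ant1:(0,4)->S->(1,4)
  grid max=3 at (4,3)
Step 5: ant0:(4,3)->N->(3,3) | ant1:(1,4)->N->(0,4)
  grid max=2 at (4,3)

(3,3) (0,4)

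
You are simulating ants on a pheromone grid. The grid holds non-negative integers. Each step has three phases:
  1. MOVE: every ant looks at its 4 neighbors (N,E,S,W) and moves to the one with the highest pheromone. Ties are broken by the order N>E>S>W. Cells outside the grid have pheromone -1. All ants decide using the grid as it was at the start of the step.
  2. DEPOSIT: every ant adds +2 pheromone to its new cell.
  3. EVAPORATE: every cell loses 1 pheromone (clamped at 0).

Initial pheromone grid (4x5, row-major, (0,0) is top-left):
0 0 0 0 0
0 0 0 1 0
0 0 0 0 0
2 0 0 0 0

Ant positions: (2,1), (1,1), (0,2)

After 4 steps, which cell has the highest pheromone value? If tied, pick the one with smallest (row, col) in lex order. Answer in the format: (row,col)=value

Step 1: ant0:(2,1)->N->(1,1) | ant1:(1,1)->N->(0,1) | ant2:(0,2)->E->(0,3)
  grid max=1 at (0,1)
Step 2: ant0:(1,1)->N->(0,1) | ant1:(0,1)->S->(1,1) | ant2:(0,3)->E->(0,4)
  grid max=2 at (0,1)
Step 3: ant0:(0,1)->S->(1,1) | ant1:(1,1)->N->(0,1) | ant2:(0,4)->S->(1,4)
  grid max=3 at (0,1)
Step 4: ant0:(1,1)->N->(0,1) | ant1:(0,1)->S->(1,1) | ant2:(1,4)->N->(0,4)
  grid max=4 at (0,1)
Final grid:
  0 4 0 0 1
  0 4 0 0 0
  0 0 0 0 0
  0 0 0 0 0
Max pheromone 4 at (0,1)

Answer: (0,1)=4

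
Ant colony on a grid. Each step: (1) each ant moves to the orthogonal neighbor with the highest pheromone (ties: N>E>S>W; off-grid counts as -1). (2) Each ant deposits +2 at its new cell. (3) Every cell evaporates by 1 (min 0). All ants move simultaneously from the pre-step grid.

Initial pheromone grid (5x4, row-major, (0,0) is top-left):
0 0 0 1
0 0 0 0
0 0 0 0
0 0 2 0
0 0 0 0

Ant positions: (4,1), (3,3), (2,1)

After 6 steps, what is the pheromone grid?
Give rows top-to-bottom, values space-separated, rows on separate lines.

After step 1: ants at (3,1),(3,2),(1,1)
  0 0 0 0
  0 1 0 0
  0 0 0 0
  0 1 3 0
  0 0 0 0
After step 2: ants at (3,2),(3,1),(0,1)
  0 1 0 0
  0 0 0 0
  0 0 0 0
  0 2 4 0
  0 0 0 0
After step 3: ants at (3,1),(3,2),(0,2)
  0 0 1 0
  0 0 0 0
  0 0 0 0
  0 3 5 0
  0 0 0 0
After step 4: ants at (3,2),(3,1),(0,3)
  0 0 0 1
  0 0 0 0
  0 0 0 0
  0 4 6 0
  0 0 0 0
After step 5: ants at (3,1),(3,2),(1,3)
  0 0 0 0
  0 0 0 1
  0 0 0 0
  0 5 7 0
  0 0 0 0
After step 6: ants at (3,2),(3,1),(0,3)
  0 0 0 1
  0 0 0 0
  0 0 0 0
  0 6 8 0
  0 0 0 0

0 0 0 1
0 0 0 0
0 0 0 0
0 6 8 0
0 0 0 0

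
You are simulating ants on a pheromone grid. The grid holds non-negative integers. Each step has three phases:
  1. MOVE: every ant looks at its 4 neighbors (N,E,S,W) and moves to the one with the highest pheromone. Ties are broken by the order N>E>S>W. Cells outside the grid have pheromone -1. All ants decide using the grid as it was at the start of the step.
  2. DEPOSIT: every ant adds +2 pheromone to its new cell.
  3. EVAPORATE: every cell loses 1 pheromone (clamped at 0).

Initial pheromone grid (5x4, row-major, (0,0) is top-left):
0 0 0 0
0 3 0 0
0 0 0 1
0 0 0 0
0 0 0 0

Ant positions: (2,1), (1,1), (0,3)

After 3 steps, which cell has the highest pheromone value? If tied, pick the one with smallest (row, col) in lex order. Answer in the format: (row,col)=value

Step 1: ant0:(2,1)->N->(1,1) | ant1:(1,1)->N->(0,1) | ant2:(0,3)->S->(1,3)
  grid max=4 at (1,1)
Step 2: ant0:(1,1)->N->(0,1) | ant1:(0,1)->S->(1,1) | ant2:(1,3)->N->(0,3)
  grid max=5 at (1,1)
Step 3: ant0:(0,1)->S->(1,1) | ant1:(1,1)->N->(0,1) | ant2:(0,3)->S->(1,3)
  grid max=6 at (1,1)
Final grid:
  0 3 0 0
  0 6 0 1
  0 0 0 0
  0 0 0 0
  0 0 0 0
Max pheromone 6 at (1,1)

Answer: (1,1)=6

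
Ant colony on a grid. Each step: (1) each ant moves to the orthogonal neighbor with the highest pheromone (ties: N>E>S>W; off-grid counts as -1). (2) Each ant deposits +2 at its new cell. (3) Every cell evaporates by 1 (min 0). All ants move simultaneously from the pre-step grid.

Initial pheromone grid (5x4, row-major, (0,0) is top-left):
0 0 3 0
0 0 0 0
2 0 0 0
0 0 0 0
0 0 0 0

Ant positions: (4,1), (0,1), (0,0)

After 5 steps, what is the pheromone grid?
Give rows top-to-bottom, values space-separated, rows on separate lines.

After step 1: ants at (3,1),(0,2),(0,1)
  0 1 4 0
  0 0 0 0
  1 0 0 0
  0 1 0 0
  0 0 0 0
After step 2: ants at (2,1),(0,1),(0,2)
  0 2 5 0
  0 0 0 0
  0 1 0 0
  0 0 0 0
  0 0 0 0
After step 3: ants at (1,1),(0,2),(0,1)
  0 3 6 0
  0 1 0 0
  0 0 0 0
  0 0 0 0
  0 0 0 0
After step 4: ants at (0,1),(0,1),(0,2)
  0 6 7 0
  0 0 0 0
  0 0 0 0
  0 0 0 0
  0 0 0 0
After step 5: ants at (0,2),(0,2),(0,1)
  0 7 10 0
  0 0 0 0
  0 0 0 0
  0 0 0 0
  0 0 0 0

0 7 10 0
0 0 0 0
0 0 0 0
0 0 0 0
0 0 0 0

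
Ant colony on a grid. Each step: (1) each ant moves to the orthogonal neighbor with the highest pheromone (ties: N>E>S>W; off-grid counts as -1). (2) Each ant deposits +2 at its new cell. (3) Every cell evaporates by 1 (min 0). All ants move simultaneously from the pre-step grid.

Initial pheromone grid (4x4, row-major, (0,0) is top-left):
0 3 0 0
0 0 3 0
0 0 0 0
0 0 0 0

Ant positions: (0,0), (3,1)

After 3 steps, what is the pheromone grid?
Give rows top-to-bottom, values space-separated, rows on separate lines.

After step 1: ants at (0,1),(2,1)
  0 4 0 0
  0 0 2 0
  0 1 0 0
  0 0 0 0
After step 2: ants at (0,2),(1,1)
  0 3 1 0
  0 1 1 0
  0 0 0 0
  0 0 0 0
After step 3: ants at (0,1),(0,1)
  0 6 0 0
  0 0 0 0
  0 0 0 0
  0 0 0 0

0 6 0 0
0 0 0 0
0 0 0 0
0 0 0 0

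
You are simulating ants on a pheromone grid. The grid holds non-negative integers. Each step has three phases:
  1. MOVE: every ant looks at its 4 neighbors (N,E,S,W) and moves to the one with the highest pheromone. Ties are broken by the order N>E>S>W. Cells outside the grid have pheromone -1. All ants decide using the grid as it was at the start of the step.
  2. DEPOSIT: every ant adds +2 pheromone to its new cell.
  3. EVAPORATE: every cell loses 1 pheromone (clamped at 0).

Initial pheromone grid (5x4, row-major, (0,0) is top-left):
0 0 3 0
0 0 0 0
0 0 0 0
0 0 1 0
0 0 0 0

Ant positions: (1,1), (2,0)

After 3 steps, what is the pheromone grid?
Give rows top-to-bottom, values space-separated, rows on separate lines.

After step 1: ants at (0,1),(1,0)
  0 1 2 0
  1 0 0 0
  0 0 0 0
  0 0 0 0
  0 0 0 0
After step 2: ants at (0,2),(0,0)
  1 0 3 0
  0 0 0 0
  0 0 0 0
  0 0 0 0
  0 0 0 0
After step 3: ants at (0,3),(0,1)
  0 1 2 1
  0 0 0 0
  0 0 0 0
  0 0 0 0
  0 0 0 0

0 1 2 1
0 0 0 0
0 0 0 0
0 0 0 0
0 0 0 0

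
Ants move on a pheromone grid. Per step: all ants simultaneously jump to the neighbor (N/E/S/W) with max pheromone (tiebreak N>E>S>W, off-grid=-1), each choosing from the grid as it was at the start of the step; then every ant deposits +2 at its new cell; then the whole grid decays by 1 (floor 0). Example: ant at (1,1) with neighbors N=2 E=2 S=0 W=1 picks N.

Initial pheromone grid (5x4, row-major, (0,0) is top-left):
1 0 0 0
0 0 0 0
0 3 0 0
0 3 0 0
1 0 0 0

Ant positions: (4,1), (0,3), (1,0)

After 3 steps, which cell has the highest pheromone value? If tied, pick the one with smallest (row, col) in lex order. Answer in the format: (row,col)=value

Step 1: ant0:(4,1)->N->(3,1) | ant1:(0,3)->S->(1,3) | ant2:(1,0)->N->(0,0)
  grid max=4 at (3,1)
Step 2: ant0:(3,1)->N->(2,1) | ant1:(1,3)->N->(0,3) | ant2:(0,0)->E->(0,1)
  grid max=3 at (2,1)
Step 3: ant0:(2,1)->S->(3,1) | ant1:(0,3)->S->(1,3) | ant2:(0,1)->W->(0,0)
  grid max=4 at (3,1)
Final grid:
  2 0 0 0
  0 0 0 1
  0 2 0 0
  0 4 0 0
  0 0 0 0
Max pheromone 4 at (3,1)

Answer: (3,1)=4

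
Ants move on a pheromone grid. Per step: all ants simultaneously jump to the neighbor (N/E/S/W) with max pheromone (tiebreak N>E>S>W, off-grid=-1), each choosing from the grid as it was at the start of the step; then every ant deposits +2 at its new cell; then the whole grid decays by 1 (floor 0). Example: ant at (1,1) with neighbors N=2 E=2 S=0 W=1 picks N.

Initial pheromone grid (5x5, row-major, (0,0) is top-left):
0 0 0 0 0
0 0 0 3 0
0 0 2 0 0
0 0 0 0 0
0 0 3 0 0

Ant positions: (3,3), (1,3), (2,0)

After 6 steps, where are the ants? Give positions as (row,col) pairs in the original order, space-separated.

Step 1: ant0:(3,3)->N->(2,3) | ant1:(1,3)->N->(0,3) | ant2:(2,0)->N->(1,0)
  grid max=2 at (1,3)
Step 2: ant0:(2,3)->N->(1,3) | ant1:(0,3)->S->(1,3) | ant2:(1,0)->N->(0,0)
  grid max=5 at (1,3)
Step 3: ant0:(1,3)->N->(0,3) | ant1:(1,3)->N->(0,3) | ant2:(0,0)->E->(0,1)
  grid max=4 at (1,3)
Step 4: ant0:(0,3)->S->(1,3) | ant1:(0,3)->S->(1,3) | ant2:(0,1)->E->(0,2)
  grid max=7 at (1,3)
Step 5: ant0:(1,3)->N->(0,3) | ant1:(1,3)->N->(0,3) | ant2:(0,2)->E->(0,3)
  grid max=7 at (0,3)
Step 6: ant0:(0,3)->S->(1,3) | ant1:(0,3)->S->(1,3) | ant2:(0,3)->S->(1,3)
  grid max=11 at (1,3)

(1,3) (1,3) (1,3)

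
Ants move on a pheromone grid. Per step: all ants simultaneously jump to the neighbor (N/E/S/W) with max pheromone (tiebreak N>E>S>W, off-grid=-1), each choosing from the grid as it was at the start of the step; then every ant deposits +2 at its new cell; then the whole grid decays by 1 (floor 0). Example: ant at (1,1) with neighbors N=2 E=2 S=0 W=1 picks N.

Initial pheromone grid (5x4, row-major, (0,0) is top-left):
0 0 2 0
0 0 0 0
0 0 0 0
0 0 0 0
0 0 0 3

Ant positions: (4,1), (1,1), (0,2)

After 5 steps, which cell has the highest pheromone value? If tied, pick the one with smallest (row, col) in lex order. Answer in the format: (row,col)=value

Step 1: ant0:(4,1)->N->(3,1) | ant1:(1,1)->N->(0,1) | ant2:(0,2)->E->(0,3)
  grid max=2 at (4,3)
Step 2: ant0:(3,1)->N->(2,1) | ant1:(0,1)->E->(0,2) | ant2:(0,3)->W->(0,2)
  grid max=4 at (0,2)
Step 3: ant0:(2,1)->N->(1,1) | ant1:(0,2)->E->(0,3) | ant2:(0,2)->E->(0,3)
  grid max=3 at (0,2)
Step 4: ant0:(1,1)->N->(0,1) | ant1:(0,3)->W->(0,2) | ant2:(0,3)->W->(0,2)
  grid max=6 at (0,2)
Step 5: ant0:(0,1)->E->(0,2) | ant1:(0,2)->E->(0,3) | ant2:(0,2)->E->(0,3)
  grid max=7 at (0,2)
Final grid:
  0 0 7 5
  0 0 0 0
  0 0 0 0
  0 0 0 0
  0 0 0 0
Max pheromone 7 at (0,2)

Answer: (0,2)=7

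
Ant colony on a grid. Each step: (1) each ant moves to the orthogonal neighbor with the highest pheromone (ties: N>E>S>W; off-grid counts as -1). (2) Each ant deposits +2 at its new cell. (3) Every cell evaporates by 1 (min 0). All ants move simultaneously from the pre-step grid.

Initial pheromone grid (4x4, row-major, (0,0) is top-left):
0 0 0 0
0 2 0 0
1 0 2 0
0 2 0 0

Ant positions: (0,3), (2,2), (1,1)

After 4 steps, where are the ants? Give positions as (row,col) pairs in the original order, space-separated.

Step 1: ant0:(0,3)->S->(1,3) | ant1:(2,2)->N->(1,2) | ant2:(1,1)->N->(0,1)
  grid max=1 at (0,1)
Step 2: ant0:(1,3)->W->(1,2) | ant1:(1,2)->E->(1,3) | ant2:(0,1)->S->(1,1)
  grid max=2 at (1,1)
Step 3: ant0:(1,2)->E->(1,3) | ant1:(1,3)->W->(1,2) | ant2:(1,1)->E->(1,2)
  grid max=5 at (1,2)
Step 4: ant0:(1,3)->W->(1,2) | ant1:(1,2)->E->(1,3) | ant2:(1,2)->E->(1,3)
  grid max=6 at (1,2)

(1,2) (1,3) (1,3)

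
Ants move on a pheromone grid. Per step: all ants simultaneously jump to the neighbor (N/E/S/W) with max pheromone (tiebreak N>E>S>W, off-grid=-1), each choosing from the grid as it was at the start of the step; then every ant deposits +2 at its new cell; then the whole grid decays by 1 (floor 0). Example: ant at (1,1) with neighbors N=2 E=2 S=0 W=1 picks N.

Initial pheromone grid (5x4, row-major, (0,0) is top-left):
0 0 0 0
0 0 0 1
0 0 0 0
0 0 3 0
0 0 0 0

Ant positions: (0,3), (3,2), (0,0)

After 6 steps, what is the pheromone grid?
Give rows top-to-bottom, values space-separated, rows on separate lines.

After step 1: ants at (1,3),(2,2),(0,1)
  0 1 0 0
  0 0 0 2
  0 0 1 0
  0 0 2 0
  0 0 0 0
After step 2: ants at (0,3),(3,2),(0,2)
  0 0 1 1
  0 0 0 1
  0 0 0 0
  0 0 3 0
  0 0 0 0
After step 3: ants at (1,3),(2,2),(0,3)
  0 0 0 2
  0 0 0 2
  0 0 1 0
  0 0 2 0
  0 0 0 0
After step 4: ants at (0,3),(3,2),(1,3)
  0 0 0 3
  0 0 0 3
  0 0 0 0
  0 0 3 0
  0 0 0 0
After step 5: ants at (1,3),(2,2),(0,3)
  0 0 0 4
  0 0 0 4
  0 0 1 0
  0 0 2 0
  0 0 0 0
After step 6: ants at (0,3),(3,2),(1,3)
  0 0 0 5
  0 0 0 5
  0 0 0 0
  0 0 3 0
  0 0 0 0

0 0 0 5
0 0 0 5
0 0 0 0
0 0 3 0
0 0 0 0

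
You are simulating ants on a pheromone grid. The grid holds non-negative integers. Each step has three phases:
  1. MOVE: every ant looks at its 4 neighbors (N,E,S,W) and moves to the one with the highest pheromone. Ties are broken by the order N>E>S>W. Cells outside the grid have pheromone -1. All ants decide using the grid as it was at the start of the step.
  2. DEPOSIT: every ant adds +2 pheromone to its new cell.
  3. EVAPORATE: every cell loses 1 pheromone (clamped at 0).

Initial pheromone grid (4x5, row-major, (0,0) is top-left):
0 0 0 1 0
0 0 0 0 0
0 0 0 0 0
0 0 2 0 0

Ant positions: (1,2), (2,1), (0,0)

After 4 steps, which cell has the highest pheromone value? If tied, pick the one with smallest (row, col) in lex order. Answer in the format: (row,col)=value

Step 1: ant0:(1,2)->N->(0,2) | ant1:(2,1)->N->(1,1) | ant2:(0,0)->E->(0,1)
  grid max=1 at (0,1)
Step 2: ant0:(0,2)->W->(0,1) | ant1:(1,1)->N->(0,1) | ant2:(0,1)->E->(0,2)
  grid max=4 at (0,1)
Step 3: ant0:(0,1)->E->(0,2) | ant1:(0,1)->E->(0,2) | ant2:(0,2)->W->(0,1)
  grid max=5 at (0,1)
Step 4: ant0:(0,2)->W->(0,1) | ant1:(0,2)->W->(0,1) | ant2:(0,1)->E->(0,2)
  grid max=8 at (0,1)
Final grid:
  0 8 6 0 0
  0 0 0 0 0
  0 0 0 0 0
  0 0 0 0 0
Max pheromone 8 at (0,1)

Answer: (0,1)=8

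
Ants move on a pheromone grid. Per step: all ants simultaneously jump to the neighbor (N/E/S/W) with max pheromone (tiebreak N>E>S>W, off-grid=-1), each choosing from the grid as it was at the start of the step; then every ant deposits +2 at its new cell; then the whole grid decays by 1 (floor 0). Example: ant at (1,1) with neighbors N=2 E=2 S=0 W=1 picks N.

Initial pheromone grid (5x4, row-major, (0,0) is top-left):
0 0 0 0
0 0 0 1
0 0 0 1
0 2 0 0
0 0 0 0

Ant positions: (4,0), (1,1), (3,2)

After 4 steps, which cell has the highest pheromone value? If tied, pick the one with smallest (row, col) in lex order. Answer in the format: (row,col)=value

Step 1: ant0:(4,0)->N->(3,0) | ant1:(1,1)->N->(0,1) | ant2:(3,2)->W->(3,1)
  grid max=3 at (3,1)
Step 2: ant0:(3,0)->E->(3,1) | ant1:(0,1)->E->(0,2) | ant2:(3,1)->W->(3,0)
  grid max=4 at (3,1)
Step 3: ant0:(3,1)->W->(3,0) | ant1:(0,2)->E->(0,3) | ant2:(3,0)->E->(3,1)
  grid max=5 at (3,1)
Step 4: ant0:(3,0)->E->(3,1) | ant1:(0,3)->S->(1,3) | ant2:(3,1)->W->(3,0)
  grid max=6 at (3,1)
Final grid:
  0 0 0 0
  0 0 0 1
  0 0 0 0
  4 6 0 0
  0 0 0 0
Max pheromone 6 at (3,1)

Answer: (3,1)=6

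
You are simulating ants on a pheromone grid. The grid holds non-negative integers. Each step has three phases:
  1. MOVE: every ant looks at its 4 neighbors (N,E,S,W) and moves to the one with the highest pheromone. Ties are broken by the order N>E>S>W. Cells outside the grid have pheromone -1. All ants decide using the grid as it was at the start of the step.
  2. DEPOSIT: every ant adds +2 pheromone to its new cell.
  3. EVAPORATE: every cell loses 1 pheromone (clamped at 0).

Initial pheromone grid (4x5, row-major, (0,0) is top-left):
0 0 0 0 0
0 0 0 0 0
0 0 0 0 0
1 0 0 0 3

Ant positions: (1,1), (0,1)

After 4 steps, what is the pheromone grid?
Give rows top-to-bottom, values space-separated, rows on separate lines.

After step 1: ants at (0,1),(0,2)
  0 1 1 0 0
  0 0 0 0 0
  0 0 0 0 0
  0 0 0 0 2
After step 2: ants at (0,2),(0,1)
  0 2 2 0 0
  0 0 0 0 0
  0 0 0 0 0
  0 0 0 0 1
After step 3: ants at (0,1),(0,2)
  0 3 3 0 0
  0 0 0 0 0
  0 0 0 0 0
  0 0 0 0 0
After step 4: ants at (0,2),(0,1)
  0 4 4 0 0
  0 0 0 0 0
  0 0 0 0 0
  0 0 0 0 0

0 4 4 0 0
0 0 0 0 0
0 0 0 0 0
0 0 0 0 0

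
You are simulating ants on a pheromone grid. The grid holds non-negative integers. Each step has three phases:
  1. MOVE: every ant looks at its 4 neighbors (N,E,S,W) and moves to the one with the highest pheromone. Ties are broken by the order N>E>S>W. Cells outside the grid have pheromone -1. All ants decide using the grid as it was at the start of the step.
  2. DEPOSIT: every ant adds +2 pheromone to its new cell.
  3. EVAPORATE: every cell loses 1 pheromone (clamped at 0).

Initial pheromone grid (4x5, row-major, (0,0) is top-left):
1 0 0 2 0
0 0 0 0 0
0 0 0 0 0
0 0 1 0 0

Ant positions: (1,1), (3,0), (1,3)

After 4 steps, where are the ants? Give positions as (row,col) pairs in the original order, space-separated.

Step 1: ant0:(1,1)->N->(0,1) | ant1:(3,0)->N->(2,0) | ant2:(1,3)->N->(0,3)
  grid max=3 at (0,3)
Step 2: ant0:(0,1)->E->(0,2) | ant1:(2,0)->N->(1,0) | ant2:(0,3)->E->(0,4)
  grid max=2 at (0,3)
Step 3: ant0:(0,2)->E->(0,3) | ant1:(1,0)->N->(0,0) | ant2:(0,4)->W->(0,3)
  grid max=5 at (0,3)
Step 4: ant0:(0,3)->E->(0,4) | ant1:(0,0)->E->(0,1) | ant2:(0,3)->E->(0,4)
  grid max=4 at (0,3)

(0,4) (0,1) (0,4)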